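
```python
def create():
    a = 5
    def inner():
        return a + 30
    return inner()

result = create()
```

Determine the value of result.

Step 1: create() defines a = 5.
Step 2: inner() reads a = 5 from enclosing scope, returns 5 + 30 = 35.
Step 3: result = 35

The answer is 35.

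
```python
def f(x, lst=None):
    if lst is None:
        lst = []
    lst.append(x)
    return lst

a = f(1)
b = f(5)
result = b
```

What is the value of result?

Step 1: None default with guard creates a NEW list each call.
Step 2: a = [1] (fresh list). b = [5] (another fresh list).
Step 3: result = [5] (this is the fix for mutable default)

The answer is [5].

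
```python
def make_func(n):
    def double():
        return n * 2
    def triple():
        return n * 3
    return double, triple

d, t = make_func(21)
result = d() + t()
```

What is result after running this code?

Step 1: Both closures capture the same n = 21.
Step 2: d() = 21 * 2 = 42, t() = 21 * 3 = 63.
Step 3: result = 42 + 63 = 105

The answer is 105.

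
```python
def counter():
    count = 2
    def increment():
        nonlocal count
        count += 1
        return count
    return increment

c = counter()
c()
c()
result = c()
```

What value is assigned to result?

Step 1: counter() creates closure with count = 2.
Step 2: Each c() call increments count via nonlocal. After 3 calls: 2 + 3 = 5.
Step 3: result = 5

The answer is 5.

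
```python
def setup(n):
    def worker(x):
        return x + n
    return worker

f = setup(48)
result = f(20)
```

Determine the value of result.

Step 1: setup(48) creates a closure that captures n = 48.
Step 2: f(20) calls the closure with x = 20, returning 20 + 48 = 68.
Step 3: result = 68

The answer is 68.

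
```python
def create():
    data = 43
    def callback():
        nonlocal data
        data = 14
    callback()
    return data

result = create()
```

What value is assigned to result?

Step 1: create() sets data = 43.
Step 2: callback() uses nonlocal to reassign data = 14.
Step 3: result = 14

The answer is 14.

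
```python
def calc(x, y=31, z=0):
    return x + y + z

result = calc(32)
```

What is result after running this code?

Step 1: calc(32) uses defaults y = 31, z = 0.
Step 2: Returns 32 + 31 + 0 = 63.
Step 3: result = 63

The answer is 63.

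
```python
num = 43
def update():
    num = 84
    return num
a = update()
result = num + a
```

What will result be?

Step 1: Global num = 43. update() returns local num = 84.
Step 2: a = 84. Global num still = 43.
Step 3: result = 43 + 84 = 127

The answer is 127.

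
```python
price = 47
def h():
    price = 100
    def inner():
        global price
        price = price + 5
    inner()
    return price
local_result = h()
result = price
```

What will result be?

Step 1: Global price = 47. h() creates local price = 100.
Step 2: inner() declares global price and adds 5: global price = 47 + 5 = 52.
Step 3: h() returns its local price = 100 (unaffected by inner).
Step 4: result = global price = 52

The answer is 52.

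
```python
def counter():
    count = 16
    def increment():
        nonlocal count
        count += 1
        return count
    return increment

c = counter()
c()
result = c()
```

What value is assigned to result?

Step 1: counter() creates closure with count = 16.
Step 2: Each c() call increments count via nonlocal. After 2 calls: 16 + 2 = 18.
Step 3: result = 18

The answer is 18.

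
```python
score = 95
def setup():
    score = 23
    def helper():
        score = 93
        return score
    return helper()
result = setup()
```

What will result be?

Step 1: Three scopes define score: global (95), setup (23), helper (93).
Step 2: helper() has its own local score = 93, which shadows both enclosing and global.
Step 3: result = 93 (local wins in LEGB)

The answer is 93.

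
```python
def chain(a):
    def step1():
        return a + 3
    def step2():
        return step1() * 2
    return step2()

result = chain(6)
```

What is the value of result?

Step 1: chain(6) captures a = 6.
Step 2: step2() calls step1() which returns 6 + 3 = 9.
Step 3: step2() returns 9 * 2 = 18

The answer is 18.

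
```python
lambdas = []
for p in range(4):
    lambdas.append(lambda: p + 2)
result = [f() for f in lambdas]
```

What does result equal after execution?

Step 1: All lambdas capture p by reference. After the loop, p = 3.
Step 2: Each call returns 3 + 2 = 5.
Step 3: result = [5, 5, 5, 5]

The answer is [5, 5, 5, 5].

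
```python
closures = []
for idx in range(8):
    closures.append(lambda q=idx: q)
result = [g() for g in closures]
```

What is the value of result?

Step 1: Default arg q=idx captures idx at each iteration.
Step 2: Each lambda has its own default: 0, 1, ..., 7.
Step 3: result = [0, 1, 2, 3, 4, 5, 6, 7]

The answer is [0, 1, 2, 3, 4, 5, 6, 7].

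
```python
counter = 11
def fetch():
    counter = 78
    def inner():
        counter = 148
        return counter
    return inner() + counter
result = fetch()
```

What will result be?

Step 1: fetch() has local counter = 78. inner() has local counter = 148.
Step 2: inner() returns its local counter = 148.
Step 3: fetch() returns 148 + its own counter (78) = 226

The answer is 226.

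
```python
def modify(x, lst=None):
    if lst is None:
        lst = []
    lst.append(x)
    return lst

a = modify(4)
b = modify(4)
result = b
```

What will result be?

Step 1: None default with guard creates a NEW list each call.
Step 2: a = [4] (fresh list). b = [4] (another fresh list).
Step 3: result = [4] (this is the fix for mutable default)

The answer is [4].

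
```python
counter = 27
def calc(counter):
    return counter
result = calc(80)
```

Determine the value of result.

Step 1: Global counter = 27.
Step 2: calc(80) takes parameter counter = 80, which shadows the global.
Step 3: result = 80

The answer is 80.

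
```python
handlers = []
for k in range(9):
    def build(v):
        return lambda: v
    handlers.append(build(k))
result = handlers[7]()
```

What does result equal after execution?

Step 1: build(k) creates a new scope capturing v = k at call time.
Step 2: handlers[7] = build(7), so its lambda captures v = 7.
Step 3: result = 7 (closure factory fixes late binding)

The answer is 7.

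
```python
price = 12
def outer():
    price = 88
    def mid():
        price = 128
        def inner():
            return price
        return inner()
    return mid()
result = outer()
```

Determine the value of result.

Step 1: Three levels of shadowing: global 12, outer 88, mid 128.
Step 2: inner() finds price = 128 in enclosing mid() scope.
Step 3: result = 128

The answer is 128.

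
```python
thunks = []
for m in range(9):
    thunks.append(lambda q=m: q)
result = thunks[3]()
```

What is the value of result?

Step 1: Default argument q=m captures m's value at each iteration.
Step 2: thunks[3] captured q = 3 when m was 3.
Step 3: result = 3

The answer is 3.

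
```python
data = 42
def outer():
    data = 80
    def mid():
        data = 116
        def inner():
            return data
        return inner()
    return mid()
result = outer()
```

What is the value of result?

Step 1: Three levels of shadowing: global 42, outer 80, mid 116.
Step 2: inner() finds data = 116 in enclosing mid() scope.
Step 3: result = 116

The answer is 116.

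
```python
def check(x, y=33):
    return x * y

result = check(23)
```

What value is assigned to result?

Step 1: check(23) uses default y = 33.
Step 2: Returns 23 * 33 = 759.
Step 3: result = 759

The answer is 759.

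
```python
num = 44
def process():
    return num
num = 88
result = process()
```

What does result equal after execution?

Step 1: num is first set to 44, then reassigned to 88.
Step 2: process() is called after the reassignment, so it looks up the current global num = 88.
Step 3: result = 88

The answer is 88.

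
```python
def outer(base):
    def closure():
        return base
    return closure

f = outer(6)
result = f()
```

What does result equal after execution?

Step 1: outer(6) creates closure capturing base = 6.
Step 2: f() returns the captured base = 6.
Step 3: result = 6

The answer is 6.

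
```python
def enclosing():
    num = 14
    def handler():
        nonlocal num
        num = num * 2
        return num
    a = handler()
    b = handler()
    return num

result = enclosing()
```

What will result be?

Step 1: num starts at 14.
Step 2: First handler(): num = 14 * 2 = 28.
Step 3: Second handler(): num = 28 * 2 = 56.
Step 4: result = 56

The answer is 56.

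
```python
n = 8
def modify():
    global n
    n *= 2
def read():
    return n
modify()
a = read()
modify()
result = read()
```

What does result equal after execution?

Step 1: n = 8.
Step 2: First modify(): n = 8 * 2 = 16.
Step 3: Second modify(): n = 16 * 2 = 32.
Step 4: read() returns 32

The answer is 32.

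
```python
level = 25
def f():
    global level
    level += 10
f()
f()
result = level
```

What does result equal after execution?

Step 1: level = 25.
Step 2: First f(): level = 25 + 10 = 35.
Step 3: Second f(): level = 35 + 10 = 45. result = 45

The answer is 45.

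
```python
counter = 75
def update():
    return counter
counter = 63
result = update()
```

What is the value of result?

Step 1: counter is first set to 75, then reassigned to 63.
Step 2: update() is called after the reassignment, so it looks up the current global counter = 63.
Step 3: result = 63

The answer is 63.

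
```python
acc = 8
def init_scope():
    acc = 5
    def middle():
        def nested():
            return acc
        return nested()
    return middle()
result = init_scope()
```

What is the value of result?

Step 1: init_scope() defines acc = 5. middle() and nested() have no local acc.
Step 2: nested() checks local (none), enclosing middle() (none), enclosing init_scope() and finds acc = 5.
Step 3: result = 5

The answer is 5.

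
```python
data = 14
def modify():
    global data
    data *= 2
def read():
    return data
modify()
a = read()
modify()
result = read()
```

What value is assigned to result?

Step 1: data = 14.
Step 2: First modify(): data = 14 * 2 = 28.
Step 3: Second modify(): data = 28 * 2 = 56.
Step 4: read() returns 56

The answer is 56.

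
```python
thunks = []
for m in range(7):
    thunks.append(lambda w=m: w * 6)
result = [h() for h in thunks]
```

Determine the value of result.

Step 1: Default arg w=m captures m at each iteration.
Step 2: thunks[k] has w defaulting to k, returns k * 6.
Step 3: result = [0, 6, 12, 18, 24, 30, 36]

The answer is [0, 6, 12, 18, 24, 30, 36].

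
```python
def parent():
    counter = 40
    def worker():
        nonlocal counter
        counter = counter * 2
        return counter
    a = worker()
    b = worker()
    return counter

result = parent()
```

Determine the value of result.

Step 1: counter starts at 40.
Step 2: First worker(): counter = 40 * 2 = 80.
Step 3: Second worker(): counter = 80 * 2 = 160.
Step 4: result = 160

The answer is 160.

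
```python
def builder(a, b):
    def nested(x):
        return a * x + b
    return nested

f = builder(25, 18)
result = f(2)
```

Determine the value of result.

Step 1: builder(25, 18) captures a = 25, b = 18.
Step 2: f(2) computes 25 * 2 + 18 = 68.
Step 3: result = 68

The answer is 68.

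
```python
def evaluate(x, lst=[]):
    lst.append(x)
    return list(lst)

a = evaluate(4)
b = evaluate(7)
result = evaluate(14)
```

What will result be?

Step 1: Default list is shared. list() creates copies for return values.
Step 2: Internal list grows: [4] -> [4, 7] -> [4, 7, 14].
Step 3: result = [4, 7, 14]

The answer is [4, 7, 14].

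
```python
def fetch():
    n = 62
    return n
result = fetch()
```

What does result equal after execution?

Step 1: fetch() defines n = 62 in its local scope.
Step 2: return n finds the local variable n = 62.
Step 3: result = 62

The answer is 62.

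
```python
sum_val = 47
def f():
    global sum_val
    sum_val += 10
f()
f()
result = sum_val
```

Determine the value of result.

Step 1: sum_val = 47.
Step 2: First f(): sum_val = 47 + 10 = 57.
Step 3: Second f(): sum_val = 57 + 10 = 67. result = 67

The answer is 67.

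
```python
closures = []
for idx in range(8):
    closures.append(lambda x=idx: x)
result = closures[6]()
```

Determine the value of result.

Step 1: Default argument x=idx captures idx's value at each iteration.
Step 2: closures[6] captured x = 6 when idx was 6.
Step 3: result = 6

The answer is 6.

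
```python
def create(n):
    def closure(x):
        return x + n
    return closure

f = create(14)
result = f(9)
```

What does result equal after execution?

Step 1: create(14) creates a closure that captures n = 14.
Step 2: f(9) calls the closure with x = 9, returning 9 + 14 = 23.
Step 3: result = 23

The answer is 23.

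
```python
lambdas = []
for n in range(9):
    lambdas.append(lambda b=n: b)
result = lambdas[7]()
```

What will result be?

Step 1: Default argument b=n captures n's value at each iteration.
Step 2: lambdas[7] captured b = 7 when n was 7.
Step 3: result = 7

The answer is 7.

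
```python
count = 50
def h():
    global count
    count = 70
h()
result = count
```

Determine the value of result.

Step 1: count = 50 globally.
Step 2: h() declares global count and sets it to 70.
Step 3: After h(), global count = 70. result = 70

The answer is 70.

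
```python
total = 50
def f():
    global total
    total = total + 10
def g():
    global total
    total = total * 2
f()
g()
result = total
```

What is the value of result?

Step 1: total = 50.
Step 2: f() adds 10: total = 50 + 10 = 60.
Step 3: g() doubles: total = 60 * 2 = 120.
Step 4: result = 120

The answer is 120.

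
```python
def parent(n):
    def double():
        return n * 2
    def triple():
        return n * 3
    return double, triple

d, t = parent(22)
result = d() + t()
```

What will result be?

Step 1: Both closures capture the same n = 22.
Step 2: d() = 22 * 2 = 44, t() = 22 * 3 = 66.
Step 3: result = 44 + 66 = 110

The answer is 110.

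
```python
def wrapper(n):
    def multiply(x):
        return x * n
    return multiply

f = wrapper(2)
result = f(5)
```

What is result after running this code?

Step 1: wrapper(2) returns multiply closure with n = 2.
Step 2: f(5) computes 5 * 2 = 10.
Step 3: result = 10

The answer is 10.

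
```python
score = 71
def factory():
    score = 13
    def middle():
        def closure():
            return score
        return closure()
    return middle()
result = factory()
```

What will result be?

Step 1: factory() defines score = 13. middle() and closure() have no local score.
Step 2: closure() checks local (none), enclosing middle() (none), enclosing factory() and finds score = 13.
Step 3: result = 13

The answer is 13.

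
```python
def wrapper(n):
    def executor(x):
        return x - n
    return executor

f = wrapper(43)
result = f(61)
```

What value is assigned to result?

Step 1: wrapper(43) creates a closure capturing n = 43.
Step 2: f(61) computes 61 - 43 = 18.
Step 3: result = 18

The answer is 18.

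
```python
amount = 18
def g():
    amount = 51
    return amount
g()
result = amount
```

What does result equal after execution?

Step 1: amount = 18 globally.
Step 2: g() creates a LOCAL amount = 51 (no global keyword!).
Step 3: The global amount is unchanged. result = 18

The answer is 18.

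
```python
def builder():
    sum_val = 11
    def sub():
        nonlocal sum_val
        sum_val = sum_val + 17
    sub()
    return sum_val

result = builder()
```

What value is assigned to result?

Step 1: builder() sets sum_val = 11.
Step 2: sub() uses nonlocal to modify sum_val in builder's scope: sum_val = 11 + 17 = 28.
Step 3: builder() returns the modified sum_val = 28

The answer is 28.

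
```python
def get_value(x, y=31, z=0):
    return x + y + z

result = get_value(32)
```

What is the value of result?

Step 1: get_value(32) uses defaults y = 31, z = 0.
Step 2: Returns 32 + 31 + 0 = 63.
Step 3: result = 63

The answer is 63.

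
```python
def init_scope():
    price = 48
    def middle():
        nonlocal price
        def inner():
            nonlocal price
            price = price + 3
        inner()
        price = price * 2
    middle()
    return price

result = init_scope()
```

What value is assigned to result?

Step 1: price = 48.
Step 2: inner() adds 3: price = 48 + 3 = 51.
Step 3: middle() doubles: price = 51 * 2 = 102.
Step 4: result = 102

The answer is 102.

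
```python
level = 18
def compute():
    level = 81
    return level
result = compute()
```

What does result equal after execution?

Step 1: Global level = 18.
Step 2: compute() creates local level = 81, shadowing the global.
Step 3: Returns local level = 81. result = 81

The answer is 81.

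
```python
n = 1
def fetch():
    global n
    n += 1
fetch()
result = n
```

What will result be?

Step 1: n = 1 globally.
Step 2: fetch() modifies global n: n += 1 = 2.
Step 3: result = 2

The answer is 2.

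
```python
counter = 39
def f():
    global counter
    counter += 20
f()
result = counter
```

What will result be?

Step 1: counter = 39 globally.
Step 2: f() modifies global counter: counter += 20 = 59.
Step 3: result = 59

The answer is 59.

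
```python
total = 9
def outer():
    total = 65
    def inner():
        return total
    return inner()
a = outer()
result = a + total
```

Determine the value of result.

Step 1: outer() has local total = 65. inner() reads from enclosing.
Step 2: outer() returns 65. Global total = 9 unchanged.
Step 3: result = 65 + 9 = 74

The answer is 74.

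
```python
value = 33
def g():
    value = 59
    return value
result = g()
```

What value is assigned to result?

Step 1: Global value = 33.
Step 2: g() creates local value = 59, shadowing the global.
Step 3: Returns local value = 59. result = 59

The answer is 59.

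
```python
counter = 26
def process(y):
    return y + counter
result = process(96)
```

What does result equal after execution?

Step 1: counter = 26 is defined globally.
Step 2: process(96) uses parameter y = 96 and looks up counter from global scope = 26.
Step 3: result = 96 + 26 = 122

The answer is 122.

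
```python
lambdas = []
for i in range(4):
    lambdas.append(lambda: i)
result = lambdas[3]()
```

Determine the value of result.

Step 1: The loop creates 4 lambdas, all referencing the same variable i.
Step 2: After the loop, i = 3 (final value).
Step 3: lambdas[3]() looks up i at call time and finds 3. This is the late binding gotcha. result = 3

The answer is 3.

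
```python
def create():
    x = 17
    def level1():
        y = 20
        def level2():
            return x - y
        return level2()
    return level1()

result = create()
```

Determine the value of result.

Step 1: x = 17 in create. y = 20 in level1.
Step 2: level2() reads x = 17 and y = 20 from enclosing scopes.
Step 3: result = 17 - 20 = -3

The answer is -3.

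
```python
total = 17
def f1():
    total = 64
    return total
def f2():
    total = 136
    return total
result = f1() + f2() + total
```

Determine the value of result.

Step 1: Each function shadows global total with its own local.
Step 2: f1() returns 64, f2() returns 136.
Step 3: Global total = 17 is unchanged. result = 64 + 136 + 17 = 217

The answer is 217.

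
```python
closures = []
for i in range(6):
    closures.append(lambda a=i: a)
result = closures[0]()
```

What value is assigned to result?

Step 1: Default argument a=i captures i's value at each iteration.
Step 2: closures[0] captured a = 0 when i was 0.
Step 3: result = 0

The answer is 0.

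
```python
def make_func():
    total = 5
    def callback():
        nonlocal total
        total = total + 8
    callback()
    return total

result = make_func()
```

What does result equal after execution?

Step 1: make_func() sets total = 5.
Step 2: callback() uses nonlocal to modify total in make_func's scope: total = 5 + 8 = 13.
Step 3: make_func() returns the modified total = 13

The answer is 13.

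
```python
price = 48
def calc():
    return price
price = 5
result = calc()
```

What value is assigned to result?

Step 1: price is first set to 48, then reassigned to 5.
Step 2: calc() is called after the reassignment, so it looks up the current global price = 5.
Step 3: result = 5

The answer is 5.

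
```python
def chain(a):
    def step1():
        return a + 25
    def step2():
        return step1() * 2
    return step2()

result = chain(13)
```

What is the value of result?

Step 1: chain(13) captures a = 13.
Step 2: step2() calls step1() which returns 13 + 25 = 38.
Step 3: step2() returns 38 * 2 = 76

The answer is 76.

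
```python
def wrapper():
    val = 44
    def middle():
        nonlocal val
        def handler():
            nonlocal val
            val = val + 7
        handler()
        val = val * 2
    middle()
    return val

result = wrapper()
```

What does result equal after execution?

Step 1: val = 44.
Step 2: handler() adds 7: val = 44 + 7 = 51.
Step 3: middle() doubles: val = 51 * 2 = 102.
Step 4: result = 102

The answer is 102.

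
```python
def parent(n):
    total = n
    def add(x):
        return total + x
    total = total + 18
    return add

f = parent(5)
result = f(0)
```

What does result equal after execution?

Step 1: parent(5) sets total = 5, then total = 5 + 18 = 23.
Step 2: Closures capture by reference, so add sees total = 23.
Step 3: f(0) returns 23 + 0 = 23

The answer is 23.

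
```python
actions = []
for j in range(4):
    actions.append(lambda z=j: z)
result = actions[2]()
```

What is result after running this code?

Step 1: Default argument z=j captures j's value at each iteration.
Step 2: actions[2] captured z = 2 when j was 2.
Step 3: result = 2

The answer is 2.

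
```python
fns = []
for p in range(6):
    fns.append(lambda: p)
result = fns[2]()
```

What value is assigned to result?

Step 1: The loop creates 6 lambdas, all referencing the same variable p.
Step 2: After the loop, p = 5 (final value).
Step 3: fns[2]() looks up p at call time and finds 5. This is the late binding gotcha. result = 5

The answer is 5.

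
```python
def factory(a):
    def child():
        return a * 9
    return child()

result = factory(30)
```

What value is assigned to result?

Step 1: factory(30) binds parameter a = 30.
Step 2: child() accesses a = 30 from enclosing scope.
Step 3: result = 30 * 9 = 270

The answer is 270.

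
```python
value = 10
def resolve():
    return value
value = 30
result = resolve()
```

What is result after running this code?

Step 1: value is first set to 10, then reassigned to 30.
Step 2: resolve() is called after the reassignment, so it looks up the current global value = 30.
Step 3: result = 30

The answer is 30.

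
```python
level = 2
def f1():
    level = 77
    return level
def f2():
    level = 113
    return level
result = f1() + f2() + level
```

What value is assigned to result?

Step 1: Each function shadows global level with its own local.
Step 2: f1() returns 77, f2() returns 113.
Step 3: Global level = 2 is unchanged. result = 77 + 113 + 2 = 192

The answer is 192.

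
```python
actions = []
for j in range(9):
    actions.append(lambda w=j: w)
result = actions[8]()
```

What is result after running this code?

Step 1: Default argument w=j captures j's value at each iteration.
Step 2: actions[8] captured w = 8 when j was 8.
Step 3: result = 8

The answer is 8.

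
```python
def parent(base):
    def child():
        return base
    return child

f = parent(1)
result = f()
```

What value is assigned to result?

Step 1: parent(1) creates closure capturing base = 1.
Step 2: f() returns the captured base = 1.
Step 3: result = 1

The answer is 1.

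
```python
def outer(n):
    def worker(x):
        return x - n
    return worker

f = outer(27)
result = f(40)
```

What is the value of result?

Step 1: outer(27) creates a closure capturing n = 27.
Step 2: f(40) computes 40 - 27 = 13.
Step 3: result = 13

The answer is 13.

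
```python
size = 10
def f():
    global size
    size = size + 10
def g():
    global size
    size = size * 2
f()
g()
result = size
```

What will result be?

Step 1: size = 10.
Step 2: f() adds 10: size = 10 + 10 = 20.
Step 3: g() doubles: size = 20 * 2 = 40.
Step 4: result = 40

The answer is 40.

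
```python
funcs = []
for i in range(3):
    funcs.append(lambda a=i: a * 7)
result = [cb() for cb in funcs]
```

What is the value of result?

Step 1: Default arg a=i captures i at each iteration.
Step 2: funcs[k] has a defaulting to k, returns k * 7.
Step 3: result = [0, 7, 14]

The answer is [0, 7, 14].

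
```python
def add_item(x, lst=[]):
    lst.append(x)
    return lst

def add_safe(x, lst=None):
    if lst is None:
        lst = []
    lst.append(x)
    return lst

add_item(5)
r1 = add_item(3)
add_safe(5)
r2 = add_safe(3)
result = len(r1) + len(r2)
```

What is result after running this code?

Step 1: add_item shares mutable default: after 2 calls, lst = [5, 3], len = 2.
Step 2: add_safe creates fresh list each time: r2 = [3], len = 1.
Step 3: result = 2 + 1 = 3

The answer is 3.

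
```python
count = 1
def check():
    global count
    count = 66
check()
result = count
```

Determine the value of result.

Step 1: count = 1 globally.
Step 2: check() declares global count and sets it to 66.
Step 3: After check(), global count = 66. result = 66

The answer is 66.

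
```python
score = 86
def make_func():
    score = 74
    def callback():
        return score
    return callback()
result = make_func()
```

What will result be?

Step 1: score = 86 globally, but make_func() defines score = 74 locally.
Step 2: callback() looks up score. Not in local scope, so checks enclosing scope (make_func) and finds score = 74.
Step 3: result = 74

The answer is 74.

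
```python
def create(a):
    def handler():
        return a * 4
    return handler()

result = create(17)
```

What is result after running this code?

Step 1: create(17) binds parameter a = 17.
Step 2: handler() accesses a = 17 from enclosing scope.
Step 3: result = 17 * 4 = 68

The answer is 68.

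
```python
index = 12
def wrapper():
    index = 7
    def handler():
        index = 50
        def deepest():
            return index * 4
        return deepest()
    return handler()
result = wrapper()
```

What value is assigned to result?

Step 1: deepest() looks up index through LEGB: not local, finds index = 50 in enclosing handler().
Step 2: Returns 50 * 4 = 200.
Step 3: result = 200

The answer is 200.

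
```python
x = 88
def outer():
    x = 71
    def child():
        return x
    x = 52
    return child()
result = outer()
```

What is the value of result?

Step 1: outer() sets x = 71, then later x = 52.
Step 2: child() is called after x is reassigned to 52. Closures capture variables by reference, not by value.
Step 3: result = 52

The answer is 52.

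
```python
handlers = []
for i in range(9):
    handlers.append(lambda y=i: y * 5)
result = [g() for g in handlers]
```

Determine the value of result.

Step 1: Default arg y=i captures i at each iteration.
Step 2: handlers[k] has y defaulting to k, returns k * 5.
Step 3: result = [0, 5, 10, 15, 20, 25, 30, 35, 40]

The answer is [0, 5, 10, 15, 20, 25, 30, 35, 40].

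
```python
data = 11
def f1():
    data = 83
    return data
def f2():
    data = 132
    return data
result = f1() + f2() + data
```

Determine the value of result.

Step 1: Each function shadows global data with its own local.
Step 2: f1() returns 83, f2() returns 132.
Step 3: Global data = 11 is unchanged. result = 83 + 132 + 11 = 226

The answer is 226.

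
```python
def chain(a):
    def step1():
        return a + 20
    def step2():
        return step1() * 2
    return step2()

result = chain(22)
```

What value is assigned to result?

Step 1: chain(22) captures a = 22.
Step 2: step2() calls step1() which returns 22 + 20 = 42.
Step 3: step2() returns 42 * 2 = 84

The answer is 84.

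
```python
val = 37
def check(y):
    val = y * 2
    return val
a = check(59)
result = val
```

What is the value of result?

Step 1: Global val = 37.
Step 2: check(59) creates local val = 59 * 2 = 118.
Step 3: Global val unchanged because no global keyword. result = 37

The answer is 37.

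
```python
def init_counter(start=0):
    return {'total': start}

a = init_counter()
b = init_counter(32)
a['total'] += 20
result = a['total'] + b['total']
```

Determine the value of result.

Step 1: init_counter() returns a new dict each call (immutable default 0).
Step 2: a = {'total': 0}, b = {'total': 32}.
Step 3: a['total'] += 20 = 20. result = 20 + 32 = 52

The answer is 52.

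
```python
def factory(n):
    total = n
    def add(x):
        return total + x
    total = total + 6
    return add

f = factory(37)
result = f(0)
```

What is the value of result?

Step 1: factory(37) sets total = 37, then total = 37 + 6 = 43.
Step 2: Closures capture by reference, so add sees total = 43.
Step 3: f(0) returns 43 + 0 = 43

The answer is 43.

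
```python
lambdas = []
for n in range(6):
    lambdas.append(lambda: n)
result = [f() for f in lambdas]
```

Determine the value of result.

Step 1: All 6 lambdas share the same variable n.
Step 2: After the loop, n = 5.
Step 3: Each call returns 5. result = [5, 5, 5, 5, 5, 5]

The answer is [5, 5, 5, 5, 5, 5].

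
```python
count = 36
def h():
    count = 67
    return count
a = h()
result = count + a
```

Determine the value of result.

Step 1: Global count = 36. h() returns local count = 67.
Step 2: a = 67. Global count still = 36.
Step 3: result = 36 + 67 = 103

The answer is 103.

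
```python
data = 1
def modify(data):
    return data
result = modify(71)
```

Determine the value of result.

Step 1: Global data = 1.
Step 2: modify(71) takes parameter data = 71, which shadows the global.
Step 3: result = 71

The answer is 71.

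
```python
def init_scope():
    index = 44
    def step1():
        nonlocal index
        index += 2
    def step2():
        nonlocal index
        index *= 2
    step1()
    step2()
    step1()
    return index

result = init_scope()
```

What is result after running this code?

Step 1: index = 44.
Step 2: step1(): index = 44 + 2 = 46.
Step 3: step2(): index = 46 * 2 = 92.
Step 4: step1(): index = 92 + 2 = 94. result = 94

The answer is 94.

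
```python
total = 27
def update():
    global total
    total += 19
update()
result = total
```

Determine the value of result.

Step 1: total = 27 globally.
Step 2: update() modifies global total: total += 19 = 46.
Step 3: result = 46

The answer is 46.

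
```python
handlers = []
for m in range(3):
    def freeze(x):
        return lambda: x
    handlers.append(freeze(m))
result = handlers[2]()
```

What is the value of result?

Step 1: freeze(m) creates a new scope capturing x = m at call time.
Step 2: handlers[2] = freeze(2), so its lambda captures x = 2.
Step 3: result = 2 (closure factory fixes late binding)

The answer is 2.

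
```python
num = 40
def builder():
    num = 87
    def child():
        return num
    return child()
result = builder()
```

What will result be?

Step 1: num = 40 globally, but builder() defines num = 87 locally.
Step 2: child() looks up num. Not in local scope, so checks enclosing scope (builder) and finds num = 87.
Step 3: result = 87

The answer is 87.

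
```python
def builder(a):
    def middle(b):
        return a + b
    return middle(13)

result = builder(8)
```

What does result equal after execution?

Step 1: builder(8) passes a = 8.
Step 2: middle(13) has b = 13, reads a = 8 from enclosing.
Step 3: result = 8 + 13 = 21

The answer is 21.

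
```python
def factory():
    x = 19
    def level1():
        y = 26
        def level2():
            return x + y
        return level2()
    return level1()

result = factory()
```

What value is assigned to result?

Step 1: x = 19 in factory. y = 26 in level1.
Step 2: level2() reads x = 19 and y = 26 from enclosing scopes.
Step 3: result = 19 + 26 = 45

The answer is 45.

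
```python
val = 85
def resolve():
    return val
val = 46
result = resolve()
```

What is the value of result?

Step 1: val is first set to 85, then reassigned to 46.
Step 2: resolve() is called after the reassignment, so it looks up the current global val = 46.
Step 3: result = 46

The answer is 46.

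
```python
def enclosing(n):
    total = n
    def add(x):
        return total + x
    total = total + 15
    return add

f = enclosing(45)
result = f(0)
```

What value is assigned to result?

Step 1: enclosing(45) sets total = 45, then total = 45 + 15 = 60.
Step 2: Closures capture by reference, so add sees total = 60.
Step 3: f(0) returns 60 + 0 = 60

The answer is 60.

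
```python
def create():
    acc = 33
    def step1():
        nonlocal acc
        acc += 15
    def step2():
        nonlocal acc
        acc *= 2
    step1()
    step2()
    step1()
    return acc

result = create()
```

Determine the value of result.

Step 1: acc = 33.
Step 2: step1(): acc = 33 + 15 = 48.
Step 3: step2(): acc = 48 * 2 = 96.
Step 4: step1(): acc = 96 + 15 = 111. result = 111

The answer is 111.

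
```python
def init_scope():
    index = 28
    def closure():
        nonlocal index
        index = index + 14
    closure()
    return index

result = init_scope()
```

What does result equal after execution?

Step 1: init_scope() sets index = 28.
Step 2: closure() uses nonlocal to modify index in init_scope's scope: index = 28 + 14 = 42.
Step 3: init_scope() returns the modified index = 42

The answer is 42.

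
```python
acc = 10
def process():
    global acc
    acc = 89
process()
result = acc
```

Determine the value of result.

Step 1: acc = 10 globally.
Step 2: process() declares global acc and sets it to 89.
Step 3: After process(), global acc = 89. result = 89

The answer is 89.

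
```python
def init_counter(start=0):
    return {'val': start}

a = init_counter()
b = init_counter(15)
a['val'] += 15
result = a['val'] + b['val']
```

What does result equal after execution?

Step 1: init_counter() returns a new dict each call (immutable default 0).
Step 2: a = {'val': 0}, b = {'val': 15}.
Step 3: a['val'] += 15 = 15. result = 15 + 15 = 30

The answer is 30.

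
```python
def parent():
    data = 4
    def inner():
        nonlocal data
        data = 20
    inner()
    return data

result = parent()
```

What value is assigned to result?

Step 1: parent() sets data = 4.
Step 2: inner() uses nonlocal to reassign data = 20.
Step 3: result = 20

The answer is 20.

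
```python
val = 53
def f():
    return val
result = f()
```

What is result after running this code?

Step 1: val = 53 is defined in the global scope.
Step 2: f() looks up val. No local val exists, so Python checks the global scope via LEGB rule and finds val = 53.
Step 3: result = 53

The answer is 53.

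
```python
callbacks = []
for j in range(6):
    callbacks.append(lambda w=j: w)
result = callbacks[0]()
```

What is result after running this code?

Step 1: Default argument w=j captures j's value at each iteration.
Step 2: callbacks[0] captured w = 0 when j was 0.
Step 3: result = 0

The answer is 0.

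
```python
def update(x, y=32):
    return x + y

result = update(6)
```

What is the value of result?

Step 1: update(6) uses default y = 32.
Step 2: Returns 6 + 32 = 38.
Step 3: result = 38

The answer is 38.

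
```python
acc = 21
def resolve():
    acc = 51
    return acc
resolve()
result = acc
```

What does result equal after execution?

Step 1: Global acc = 21.
Step 2: resolve() creates local acc = 51 (shadow, not modification).
Step 3: After resolve() returns, global acc is unchanged. result = 21

The answer is 21.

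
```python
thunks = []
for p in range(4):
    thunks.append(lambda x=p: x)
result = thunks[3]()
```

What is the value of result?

Step 1: Default argument x=p captures p's value at each iteration.
Step 2: thunks[3] captured x = 3 when p was 3.
Step 3: result = 3

The answer is 3.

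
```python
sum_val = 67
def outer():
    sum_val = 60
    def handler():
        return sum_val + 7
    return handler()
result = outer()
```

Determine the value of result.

Step 1: outer() shadows global sum_val with sum_val = 60.
Step 2: handler() finds sum_val = 60 in enclosing scope, computes 60 + 7 = 67.
Step 3: result = 67

The answer is 67.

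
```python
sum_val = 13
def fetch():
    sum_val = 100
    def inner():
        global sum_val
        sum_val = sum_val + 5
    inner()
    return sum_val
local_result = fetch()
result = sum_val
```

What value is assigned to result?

Step 1: Global sum_val = 13. fetch() creates local sum_val = 100.
Step 2: inner() declares global sum_val and adds 5: global sum_val = 13 + 5 = 18.
Step 3: fetch() returns its local sum_val = 100 (unaffected by inner).
Step 4: result = global sum_val = 18

The answer is 18.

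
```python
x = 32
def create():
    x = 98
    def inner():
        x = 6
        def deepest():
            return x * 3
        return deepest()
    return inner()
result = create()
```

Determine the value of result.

Step 1: deepest() looks up x through LEGB: not local, finds x = 6 in enclosing inner().
Step 2: Returns 6 * 3 = 18.
Step 3: result = 18

The answer is 18.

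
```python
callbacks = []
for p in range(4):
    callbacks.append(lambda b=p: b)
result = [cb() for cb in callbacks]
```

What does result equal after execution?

Step 1: Default arg b=p captures p at each iteration.
Step 2: Each lambda has its own default: 0, 1, ..., 3.
Step 3: result = [0, 1, 2, 3]

The answer is [0, 1, 2, 3].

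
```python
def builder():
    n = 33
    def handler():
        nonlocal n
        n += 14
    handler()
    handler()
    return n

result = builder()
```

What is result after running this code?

Step 1: n starts at 33.
Step 2: handler() is called 2 times, each adding 14.
Step 3: n = 33 + 14 * 2 = 61

The answer is 61.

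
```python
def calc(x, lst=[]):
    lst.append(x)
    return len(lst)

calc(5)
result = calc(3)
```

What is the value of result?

Step 1: Mutable default list persists between calls.
Step 2: First call: lst = [5], len = 1. Second call: lst = [5, 3], len = 2.
Step 3: result = 2

The answer is 2.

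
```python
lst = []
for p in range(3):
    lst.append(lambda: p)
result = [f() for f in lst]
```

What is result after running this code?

Step 1: All 3 lambdas share the same variable p.
Step 2: After the loop, p = 2.
Step 3: Each call returns 2. result = [2, 2, 2]

The answer is [2, 2, 2].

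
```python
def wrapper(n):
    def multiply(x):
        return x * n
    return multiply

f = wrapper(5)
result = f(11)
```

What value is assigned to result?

Step 1: wrapper(5) returns multiply closure with n = 5.
Step 2: f(11) computes 11 * 5 = 55.
Step 3: result = 55

The answer is 55.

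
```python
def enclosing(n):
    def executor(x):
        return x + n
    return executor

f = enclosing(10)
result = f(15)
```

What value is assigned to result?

Step 1: enclosing(10) creates a closure that captures n = 10.
Step 2: f(15) calls the closure with x = 15, returning 15 + 10 = 25.
Step 3: result = 25

The answer is 25.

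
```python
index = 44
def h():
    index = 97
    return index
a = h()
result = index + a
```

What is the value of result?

Step 1: Global index = 44. h() returns local index = 97.
Step 2: a = 97. Global index still = 44.
Step 3: result = 44 + 97 = 141

The answer is 141.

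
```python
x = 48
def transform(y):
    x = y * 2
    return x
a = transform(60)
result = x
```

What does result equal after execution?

Step 1: Global x = 48.
Step 2: transform(60) creates local x = 60 * 2 = 120.
Step 3: Global x unchanged because no global keyword. result = 48

The answer is 48.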